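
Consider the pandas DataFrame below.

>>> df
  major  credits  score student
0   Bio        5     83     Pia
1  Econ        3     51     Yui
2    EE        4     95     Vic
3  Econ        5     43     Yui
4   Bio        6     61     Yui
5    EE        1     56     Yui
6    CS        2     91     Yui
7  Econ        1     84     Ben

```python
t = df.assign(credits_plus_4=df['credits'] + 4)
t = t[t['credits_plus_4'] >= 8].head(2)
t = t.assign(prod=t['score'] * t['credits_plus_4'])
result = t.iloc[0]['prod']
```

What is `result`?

747

add column credits_plus_4 = df['credits'] + 4:
  major  credits  score student  credits_plus_4
0   Bio        5     83     Pia               9
1  Econ        3     51     Yui               7
2    EE        4     95     Vic               8
3  Econ        5     43     Yui               9
4   Bio        6     61     Yui              10
5    EE        1     56     Yui               5
6    CS        2     91     Yui               6
7  Econ        1     84     Ben               5
filter rows where credits_plus_4 >= 8:
  major  credits  score student  credits_plus_4
0   Bio        5     83     Pia               9
2    EE        4     95     Vic               8
3  Econ        5     43     Yui               9
4   Bio        6     61     Yui              10
take first 2 rows:
  major  credits  score student  credits_plus_4
0   Bio        5     83     Pia               9
2    EE        4     95     Vic               8
add column prod = t['score'] * t['credits_plus_4']:
  major  credits  score student  credits_plus_4  prod
0   Bio        5     83     Pia               9   747
2    EE        4     95     Vic               8   760
value at position 0, column 'prod' → 747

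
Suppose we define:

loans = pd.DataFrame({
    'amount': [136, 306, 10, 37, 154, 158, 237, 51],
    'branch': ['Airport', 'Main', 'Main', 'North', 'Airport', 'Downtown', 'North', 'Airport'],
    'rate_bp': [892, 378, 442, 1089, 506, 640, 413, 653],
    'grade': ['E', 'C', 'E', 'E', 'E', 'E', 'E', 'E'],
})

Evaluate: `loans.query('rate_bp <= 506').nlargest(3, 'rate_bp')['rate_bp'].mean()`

filter rows where rate_bp <= 506:
   amount   branch  rate_bp grade
1     306     Main      378     C
2      10     Main      442     E
4     154  Airport      506     E
6     237    North      413     E
take 3 rows with largest rate_bp:
   amount   branch  rate_bp grade
4     154  Airport      506     E
2      10     Main      442     E
6     237    North      413     E
Finally, mean of column 'rate_bp' = 453.666666667.

453.666666667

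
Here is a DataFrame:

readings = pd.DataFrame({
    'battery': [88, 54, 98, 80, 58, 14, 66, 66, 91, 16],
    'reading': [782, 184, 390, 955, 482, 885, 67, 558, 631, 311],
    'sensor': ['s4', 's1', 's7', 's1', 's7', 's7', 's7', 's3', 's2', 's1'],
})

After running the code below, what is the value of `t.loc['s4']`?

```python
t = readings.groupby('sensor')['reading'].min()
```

group by sensor, min of reading:
sensor
s1    184
s2    631
s3    558
s4    782
s7     67
Name: reading, dtype: int64
Finally, value at index 's4' = 782.

782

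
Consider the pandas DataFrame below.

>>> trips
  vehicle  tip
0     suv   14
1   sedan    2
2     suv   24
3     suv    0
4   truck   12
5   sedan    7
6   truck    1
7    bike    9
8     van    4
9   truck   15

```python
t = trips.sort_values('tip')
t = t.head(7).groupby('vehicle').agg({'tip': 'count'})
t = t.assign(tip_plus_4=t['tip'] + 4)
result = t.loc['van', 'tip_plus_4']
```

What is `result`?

sort by tip:
  vehicle  tip
3     suv    0
6   truck    1
1   sedan    2
8     van    4
5   sedan    7
7    bike    9
4   truck   12
0     suv   14
9   truck   15
2     suv   24
take first 7 rows:
  vehicle  tip
3     suv    0
6   truck    1
1   sedan    2
8     van    4
5   sedan    7
7    bike    9
4   truck   12
group by vehicle, count of tip:
         tip
vehicle     
bike       1
sedan      2
suv        1
truck      2
van        1
add column tip_plus_4 = t['tip'] + 4:
         tip  tip_plus_4
vehicle                 
bike       1           5
sedan      2           6
suv        1           5
truck      2           6
van        1           5
Reading off the value at row 'van', column 'tip_plus_4', we get 5.

5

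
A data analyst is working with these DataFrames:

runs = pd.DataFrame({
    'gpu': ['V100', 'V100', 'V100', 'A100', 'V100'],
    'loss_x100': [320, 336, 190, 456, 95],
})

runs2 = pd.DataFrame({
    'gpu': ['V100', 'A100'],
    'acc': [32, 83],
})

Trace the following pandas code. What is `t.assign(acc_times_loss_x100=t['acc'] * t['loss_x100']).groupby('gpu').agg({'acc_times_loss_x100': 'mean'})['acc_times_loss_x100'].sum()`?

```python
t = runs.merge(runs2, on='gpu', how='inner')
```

merge on 'gpu' (how='inner') → 5 rows:
    gpu  loss_x100  acc
0  V100        320   32
1  V100        336   32
2  V100        190   32
3  A100        456   83
4  V100         95   32
add column acc_times_loss_x100 = t['acc'] * t['loss_x100']:
    gpu  loss_x100  acc  acc_times_loss_x100
0  V100        320   32                10240
1  V100        336   32                10752
2  V100        190   32                 6080
3  A100        456   83                37848
4  V100         95   32                 3040
group by gpu, mean of acc_times_loss_x100:
      acc_times_loss_x100
gpu                      
A100              37848.0
V100               7528.0
Taking the sum of column 'acc_times_loss_x100' gives 45376.0.

45376.0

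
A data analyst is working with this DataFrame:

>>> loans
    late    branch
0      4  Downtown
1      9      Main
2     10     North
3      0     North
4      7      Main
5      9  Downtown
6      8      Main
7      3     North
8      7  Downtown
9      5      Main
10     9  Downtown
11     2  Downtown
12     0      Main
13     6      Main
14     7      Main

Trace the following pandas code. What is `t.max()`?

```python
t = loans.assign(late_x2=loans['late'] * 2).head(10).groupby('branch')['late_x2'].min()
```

10

add column late_x2 = loans['late'] * 2:
    late    branch  late_x2
0      4  Downtown        8
1      9      Main       18
2     10     North       20
3      0     North        0
4      7      Main       14
5      9  Downtown       18
6      8      Main       16
7      3     North        6
8      7  Downtown       14
9      5      Main       10
10     9  Downtown       18
11     2  Downtown        4
12     0      Main        0
13     6      Main       12
14     7      Main       14
take first 10 rows:
   late    branch  late_x2
0     4  Downtown        8
1     9      Main       18
2    10     North       20
3     0     North        0
4     7      Main       14
5     9  Downtown       18
6     8      Main       16
7     3     North        6
8     7  Downtown       14
9     5      Main       10
group by branch, min of late_x2:
branch
Downtown     8
Main        10
North        0
Name: late_x2, dtype: int64
So max() = 10.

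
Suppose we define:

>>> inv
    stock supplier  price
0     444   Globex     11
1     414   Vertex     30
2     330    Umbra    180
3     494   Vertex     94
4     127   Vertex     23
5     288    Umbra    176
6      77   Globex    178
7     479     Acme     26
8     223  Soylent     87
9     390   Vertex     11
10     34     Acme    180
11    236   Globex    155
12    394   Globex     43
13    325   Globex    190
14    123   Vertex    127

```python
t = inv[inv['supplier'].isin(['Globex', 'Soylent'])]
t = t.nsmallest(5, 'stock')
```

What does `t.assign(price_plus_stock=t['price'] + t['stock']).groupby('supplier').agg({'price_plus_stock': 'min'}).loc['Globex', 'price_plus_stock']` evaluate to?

255

filter rows where supplier in ['Globex', 'Soylent']:
    stock supplier  price
0     444   Globex     11
6      77   Globex    178
8     223  Soylent     87
11    236   Globex    155
12    394   Globex     43
13    325   Globex    190
take 5 rows with smallest stock:
    stock supplier  price
6      77   Globex    178
8     223  Soylent     87
11    236   Globex    155
13    325   Globex    190
12    394   Globex     43
add column price_plus_stock = t['price'] + t['stock']:
    stock supplier  price  price_plus_stock
6      77   Globex    178               255
8     223  Soylent     87               310
11    236   Globex    155               391
13    325   Globex    190               515
12    394   Globex     43               437
group by supplier, min of price_plus_stock:
          price_plus_stock
supplier                  
Globex                 255
Soylent                310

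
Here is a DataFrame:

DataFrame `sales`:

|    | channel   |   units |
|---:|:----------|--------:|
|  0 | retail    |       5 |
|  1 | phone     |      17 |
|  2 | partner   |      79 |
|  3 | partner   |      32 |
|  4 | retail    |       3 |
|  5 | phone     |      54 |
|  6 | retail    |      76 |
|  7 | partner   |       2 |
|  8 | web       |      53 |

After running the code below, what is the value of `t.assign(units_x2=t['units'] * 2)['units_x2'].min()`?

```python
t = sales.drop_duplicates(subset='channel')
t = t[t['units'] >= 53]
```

106

drop duplicate channel (keep=first):
   channel  units
0   retail      5
1    phone     17
2  partner     79
8      web     53
filter rows where units >= 53:
   channel  units
2  partner     79
8      web     53
add column units_x2 = t['units'] * 2:
   channel  units  units_x2
2  partner     79       158
8      web     53       106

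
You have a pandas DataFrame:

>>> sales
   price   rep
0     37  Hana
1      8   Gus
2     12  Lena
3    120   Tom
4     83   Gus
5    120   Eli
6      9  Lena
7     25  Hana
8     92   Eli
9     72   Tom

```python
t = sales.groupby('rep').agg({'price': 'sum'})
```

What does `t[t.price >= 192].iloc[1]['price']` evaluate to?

group by rep, sum of price:
      price
rep        
Eli     212
Gus      91
Hana     62
Lena     21
Tom     192
filter rows where price >= 192:
     price
rep       
Eli    212
Tom    192
value at position 1, column 'price' → 192

192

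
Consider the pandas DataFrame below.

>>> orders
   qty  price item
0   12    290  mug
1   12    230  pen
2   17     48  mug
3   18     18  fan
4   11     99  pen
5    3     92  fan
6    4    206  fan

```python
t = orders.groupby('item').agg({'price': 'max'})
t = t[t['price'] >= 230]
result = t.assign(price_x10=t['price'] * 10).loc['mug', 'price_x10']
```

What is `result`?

2900

group by item, max of price:
      price
item       
fan     206
mug     290
pen     230
filter rows where price >= 230:
      price
item       
mug     290
pen     230
add column price_x10 = t['price'] * 10:
      price  price_x10
item                  
mug     290       2900
pen     230       2300
value at row 'mug', column 'price_x10' → 2900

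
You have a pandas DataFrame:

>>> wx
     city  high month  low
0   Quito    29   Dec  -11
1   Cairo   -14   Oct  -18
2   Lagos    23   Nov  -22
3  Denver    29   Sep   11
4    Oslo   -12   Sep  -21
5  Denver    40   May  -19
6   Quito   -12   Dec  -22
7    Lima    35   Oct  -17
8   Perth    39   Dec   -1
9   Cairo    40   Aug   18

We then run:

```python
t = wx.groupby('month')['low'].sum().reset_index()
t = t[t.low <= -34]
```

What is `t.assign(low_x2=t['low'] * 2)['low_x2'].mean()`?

-69.0

group by month, sum of low:
month
Aug    18
Dec   -34
May   -19
Nov   -22
Oct   -35
Sep   -10
Name: low, dtype: int64
reset_index():
  month  low
0   Aug   18
1   Dec  -34
2   May  -19
3   Nov  -22
4   Oct  -35
5   Sep  -10
filter rows where low <= -34:
  month  low
1   Dec  -34
4   Oct  -35
add column low_x2 = t['low'] * 2:
  month  low  low_x2
1   Dec  -34     -68
4   Oct  -35     -70
So mean() = -69.0.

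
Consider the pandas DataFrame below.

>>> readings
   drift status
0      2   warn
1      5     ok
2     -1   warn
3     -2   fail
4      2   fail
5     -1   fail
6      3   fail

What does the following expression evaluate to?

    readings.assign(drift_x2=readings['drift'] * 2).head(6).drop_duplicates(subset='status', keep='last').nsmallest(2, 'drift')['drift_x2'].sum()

add column drift_x2 = readings['drift'] * 2:
   drift status  drift_x2
0      2   warn         4
1      5     ok        10
2     -1   warn        -2
3     -2   fail        -4
4      2   fail         4
5     -1   fail        -2
6      3   fail         6
take first 6 rows:
   drift status  drift_x2
0      2   warn         4
1      5     ok        10
2     -1   warn        -2
3     -2   fail        -4
4      2   fail         4
5     -1   fail        -2
drop duplicate status (keep=last):
   drift status  drift_x2
1      5     ok        10
2     -1   warn        -2
5     -1   fail        -2
take 2 rows with smallest drift:
   drift status  drift_x2
2     -1   warn        -2
5     -1   fail        -2
sum of column 'drift_x2' → -4

-4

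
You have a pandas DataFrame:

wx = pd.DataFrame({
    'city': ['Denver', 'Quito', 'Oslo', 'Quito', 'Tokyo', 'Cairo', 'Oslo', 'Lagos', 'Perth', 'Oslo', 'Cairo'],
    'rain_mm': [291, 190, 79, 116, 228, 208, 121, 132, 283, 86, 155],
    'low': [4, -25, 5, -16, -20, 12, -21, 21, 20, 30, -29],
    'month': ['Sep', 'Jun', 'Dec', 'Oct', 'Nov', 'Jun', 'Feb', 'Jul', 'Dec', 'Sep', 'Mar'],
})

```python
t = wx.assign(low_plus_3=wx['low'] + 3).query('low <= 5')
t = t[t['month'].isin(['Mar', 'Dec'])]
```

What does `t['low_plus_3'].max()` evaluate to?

add column low_plus_3 = wx['low'] + 3:
      city  rain_mm  low month  low_plus_3
0   Denver      291    4   Sep           7
1    Quito      190  -25   Jun         -22
2     Oslo       79    5   Dec           8
3    Quito      116  -16   Oct         -13
4    Tokyo      228  -20   Nov         -17
5    Cairo      208   12   Jun          15
6     Oslo      121  -21   Feb         -18
7    Lagos      132   21   Jul          24
8    Perth      283   20   Dec          23
9     Oslo       86   30   Sep          33
10   Cairo      155  -29   Mar         -26
filter rows where low <= 5:
      city  rain_mm  low month  low_plus_3
0   Denver      291    4   Sep           7
1    Quito      190  -25   Jun         -22
2     Oslo       79    5   Dec           8
3    Quito      116  -16   Oct         -13
4    Tokyo      228  -20   Nov         -17
6     Oslo      121  -21   Feb         -18
10   Cairo      155  -29   Mar         -26
filter rows where month in ['Mar', 'Dec']:
     city  rain_mm  low month  low_plus_3
2    Oslo       79    5   Dec           8
10  Cairo      155  -29   Mar         -26
So max() = 8.

8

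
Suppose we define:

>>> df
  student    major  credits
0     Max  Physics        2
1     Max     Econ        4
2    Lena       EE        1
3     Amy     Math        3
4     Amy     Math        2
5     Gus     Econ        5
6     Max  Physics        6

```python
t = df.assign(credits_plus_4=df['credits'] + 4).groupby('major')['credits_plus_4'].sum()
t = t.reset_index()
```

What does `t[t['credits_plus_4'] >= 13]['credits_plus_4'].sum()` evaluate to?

46

add column credits_plus_4 = df['credits'] + 4:
  student    major  credits  credits_plus_4
0     Max  Physics        2               6
1     Max     Econ        4               8
2    Lena       EE        1               5
3     Amy     Math        3               7
4     Amy     Math        2               6
5     Gus     Econ        5               9
6     Max  Physics        6              10
group by major, sum of credits_plus_4:
major
EE          5
Econ       17
Math       13
Physics    16
Name: credits_plus_4, dtype: int64
reset_index():
     major  credits_plus_4
0       EE               5
1     Econ              17
2     Math              13
3  Physics              16
filter rows where credits_plus_4 >= 13:
     major  credits_plus_4
1     Econ              17
2     Math              13
3  Physics              16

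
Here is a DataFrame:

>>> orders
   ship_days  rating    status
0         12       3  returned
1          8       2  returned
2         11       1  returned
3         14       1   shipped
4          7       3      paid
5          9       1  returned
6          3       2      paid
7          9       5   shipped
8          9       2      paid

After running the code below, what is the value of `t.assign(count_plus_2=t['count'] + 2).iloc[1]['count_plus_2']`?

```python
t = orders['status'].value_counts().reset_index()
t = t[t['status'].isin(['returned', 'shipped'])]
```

4

value_counts of status:
status
returned    4
paid        3
shipped     2
Name: count, dtype: int64
reset_index():
     status  count
0  returned      4
1      paid      3
2   shipped      2
filter rows where status in ['returned', 'shipped']:
     status  count
0  returned      4
2   shipped      2
add column count_plus_2 = t['count'] + 2:
     status  count  count_plus_2
0  returned      4             6
2   shipped      2             4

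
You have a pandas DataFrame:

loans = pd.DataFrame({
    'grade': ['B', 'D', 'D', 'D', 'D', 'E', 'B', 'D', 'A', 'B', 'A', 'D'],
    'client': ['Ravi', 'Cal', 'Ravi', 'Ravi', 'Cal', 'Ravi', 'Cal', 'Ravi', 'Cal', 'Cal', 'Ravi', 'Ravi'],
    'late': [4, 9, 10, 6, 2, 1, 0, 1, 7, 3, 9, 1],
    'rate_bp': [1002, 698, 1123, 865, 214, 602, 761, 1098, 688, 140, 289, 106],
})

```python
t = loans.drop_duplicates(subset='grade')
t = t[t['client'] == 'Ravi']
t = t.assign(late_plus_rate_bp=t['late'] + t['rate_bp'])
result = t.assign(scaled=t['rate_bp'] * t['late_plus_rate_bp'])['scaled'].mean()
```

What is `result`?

drop duplicate grade (keep=first):
  grade client  late  rate_bp
0     B   Ravi     4     1002
1     D    Cal     9      698
5     E   Ravi     1      602
8     A    Cal     7      688
filter rows where client == 'Ravi':
  grade client  late  rate_bp
0     B   Ravi     4     1002
5     E   Ravi     1      602
add column late_plus_rate_bp = t['late'] + t['rate_bp']:
  grade client  late  rate_bp  late_plus_rate_bp
0     B   Ravi     4     1002               1006
5     E   Ravi     1      602                603
add column scaled = t['rate_bp'] * t['late_plus_rate_bp']:
  grade client  late  rate_bp  late_plus_rate_bp   scaled
0     B   Ravi     4     1002               1006  1008012
5     E   Ravi     1      602                603   363006
Finally, mean of column 'scaled' = 685509.0.

685509.0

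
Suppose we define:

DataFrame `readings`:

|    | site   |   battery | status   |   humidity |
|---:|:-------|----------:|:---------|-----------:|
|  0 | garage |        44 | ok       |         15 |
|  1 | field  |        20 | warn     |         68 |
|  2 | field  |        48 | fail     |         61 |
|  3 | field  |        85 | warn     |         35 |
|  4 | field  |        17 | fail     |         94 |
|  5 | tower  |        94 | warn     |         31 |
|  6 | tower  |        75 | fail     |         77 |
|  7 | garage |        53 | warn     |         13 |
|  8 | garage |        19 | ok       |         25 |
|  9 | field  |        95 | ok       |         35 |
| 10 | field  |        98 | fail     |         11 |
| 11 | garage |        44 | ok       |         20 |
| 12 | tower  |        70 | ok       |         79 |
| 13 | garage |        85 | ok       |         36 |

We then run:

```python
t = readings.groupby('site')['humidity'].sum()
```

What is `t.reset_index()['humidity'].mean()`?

200.0

group by site, sum of humidity:
site
field     304
garage    109
tower     187
Name: humidity, dtype: int64
reset_index():
     site  humidity
0   field       304
1  garage       109
2   tower       187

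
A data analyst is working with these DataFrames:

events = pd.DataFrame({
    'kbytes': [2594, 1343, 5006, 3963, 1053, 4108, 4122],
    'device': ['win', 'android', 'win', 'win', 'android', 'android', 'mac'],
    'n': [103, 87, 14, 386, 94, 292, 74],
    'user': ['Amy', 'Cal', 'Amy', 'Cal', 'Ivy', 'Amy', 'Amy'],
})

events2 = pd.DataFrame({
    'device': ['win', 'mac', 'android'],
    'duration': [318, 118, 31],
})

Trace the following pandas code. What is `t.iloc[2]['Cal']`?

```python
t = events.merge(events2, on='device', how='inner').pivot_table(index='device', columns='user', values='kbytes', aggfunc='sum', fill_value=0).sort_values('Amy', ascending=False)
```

merge on 'device' (how='inner') → 7 rows:
   kbytes   device    n user  duration
0    2594      win  103  Amy       318
1    1343  android   87  Cal        31
2    5006      win   14  Amy       318
3    3963      win  386  Cal       318
4    1053  android   94  Ivy        31
5    4108  android  292  Amy        31
6    4122      mac   74  Amy       118
pivot: rows=device, cols=user, sum(kbytes):
user      Amy   Cal   Ivy
device                   
android  4108  1343  1053
mac      4122     0     0
win      7600  3963     0
sort by Amy descending:
user      Amy   Cal   Ivy
device                   
win      7600  3963     0
mac      4122     0     0
android  4108  1343  1053
So iloc[2]['Cal'] = 1343.

1343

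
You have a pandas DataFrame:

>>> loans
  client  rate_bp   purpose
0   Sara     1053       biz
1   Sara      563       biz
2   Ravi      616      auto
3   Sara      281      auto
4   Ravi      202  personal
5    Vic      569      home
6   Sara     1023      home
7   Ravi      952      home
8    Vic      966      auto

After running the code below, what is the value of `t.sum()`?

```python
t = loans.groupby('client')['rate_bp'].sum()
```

6225

group by client, sum of rate_bp:
client
Ravi    1770
Sara    2920
Vic     1535
Name: rate_bp, dtype: int64
So sum() = 6225.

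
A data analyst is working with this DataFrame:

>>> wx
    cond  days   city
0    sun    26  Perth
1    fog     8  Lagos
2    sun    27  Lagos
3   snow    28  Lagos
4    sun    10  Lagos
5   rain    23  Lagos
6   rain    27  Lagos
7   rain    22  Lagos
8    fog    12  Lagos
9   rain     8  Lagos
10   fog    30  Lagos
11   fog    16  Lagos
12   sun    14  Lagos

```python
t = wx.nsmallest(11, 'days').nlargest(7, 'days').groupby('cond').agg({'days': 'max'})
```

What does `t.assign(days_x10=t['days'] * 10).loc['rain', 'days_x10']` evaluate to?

270

take 11 rows with smallest days:
    cond  days   city
1    fog     8  Lagos
9   rain     8  Lagos
4    sun    10  Lagos
8    fog    12  Lagos
12   sun    14  Lagos
11   fog    16  Lagos
7   rain    22  Lagos
5   rain    23  Lagos
0    sun    26  Perth
2    sun    27  Lagos
6   rain    27  Lagos
take 7 rows with largest days:
    cond  days   city
2    sun    27  Lagos
6   rain    27  Lagos
0    sun    26  Perth
5   rain    23  Lagos
7   rain    22  Lagos
11   fog    16  Lagos
12   sun    14  Lagos
group by cond, max of days:
      days
cond      
fog     16
rain    27
sun     27
add column days_x10 = t['days'] * 10:
      days  days_x10
cond                
fog     16       160
rain    27       270
sun     27       270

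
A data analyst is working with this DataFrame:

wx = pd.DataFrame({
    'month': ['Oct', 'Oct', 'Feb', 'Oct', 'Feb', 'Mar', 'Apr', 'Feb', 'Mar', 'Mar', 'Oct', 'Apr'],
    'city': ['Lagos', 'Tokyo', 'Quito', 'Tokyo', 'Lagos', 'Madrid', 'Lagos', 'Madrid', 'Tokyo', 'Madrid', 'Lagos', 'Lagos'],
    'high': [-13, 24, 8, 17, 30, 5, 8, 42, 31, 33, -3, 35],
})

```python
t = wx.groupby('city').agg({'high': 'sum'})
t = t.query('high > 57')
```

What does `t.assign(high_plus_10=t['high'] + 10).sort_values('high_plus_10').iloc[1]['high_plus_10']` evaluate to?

group by city, sum of high:
        high
city        
Lagos     57
Madrid    80
Quito      8
Tokyo     72
filter rows where high > 57:
        high
city        
Madrid    80
Tokyo     72
add column high_plus_10 = t['high'] + 10:
        high  high_plus_10
city                      
Madrid    80            90
Tokyo     72            82
sort by high_plus_10:
        high  high_plus_10
city                      
Tokyo     72            82
Madrid    80            90
So iloc[1]['high_plus_10'] = 90.

90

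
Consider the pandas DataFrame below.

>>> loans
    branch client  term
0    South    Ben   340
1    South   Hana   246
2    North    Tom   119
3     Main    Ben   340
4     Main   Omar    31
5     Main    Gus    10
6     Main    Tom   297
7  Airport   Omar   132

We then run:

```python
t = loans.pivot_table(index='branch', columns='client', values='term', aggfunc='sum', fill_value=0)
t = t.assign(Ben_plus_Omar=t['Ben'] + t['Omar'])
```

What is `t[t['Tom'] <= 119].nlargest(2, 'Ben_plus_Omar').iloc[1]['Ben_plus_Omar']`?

pivot: rows=branch, cols=client, sum(term):
client   Ben  Gus  Hana  Omar  Tom
branch                            
Airport    0    0     0   132    0
Main     340   10     0    31  297
North      0    0     0     0  119
South    340    0   246     0    0
add column Ben_plus_Omar = t['Ben'] + t['Omar']:
client   Ben  Gus  Hana  Omar  Tom  Ben_plus_Omar
branch                                           
Airport    0    0     0   132    0            132
Main     340   10     0    31  297            371
North      0    0     0     0  119              0
South    340    0   246     0    0            340
filter rows where Tom <= 119:
client   Ben  Gus  Hana  Omar  Tom  Ben_plus_Omar
branch                                           
Airport    0    0     0   132    0            132
North      0    0     0     0  119              0
South    340    0   246     0    0            340
take 2 rows with largest Ben_plus_Omar:
client   Ben  Gus  Hana  Omar  Tom  Ben_plus_Omar
branch                                           
South    340    0   246     0    0            340
Airport    0    0     0   132    0            132
Then the value at position 1, column 'Ben_plus_Omar': 132

132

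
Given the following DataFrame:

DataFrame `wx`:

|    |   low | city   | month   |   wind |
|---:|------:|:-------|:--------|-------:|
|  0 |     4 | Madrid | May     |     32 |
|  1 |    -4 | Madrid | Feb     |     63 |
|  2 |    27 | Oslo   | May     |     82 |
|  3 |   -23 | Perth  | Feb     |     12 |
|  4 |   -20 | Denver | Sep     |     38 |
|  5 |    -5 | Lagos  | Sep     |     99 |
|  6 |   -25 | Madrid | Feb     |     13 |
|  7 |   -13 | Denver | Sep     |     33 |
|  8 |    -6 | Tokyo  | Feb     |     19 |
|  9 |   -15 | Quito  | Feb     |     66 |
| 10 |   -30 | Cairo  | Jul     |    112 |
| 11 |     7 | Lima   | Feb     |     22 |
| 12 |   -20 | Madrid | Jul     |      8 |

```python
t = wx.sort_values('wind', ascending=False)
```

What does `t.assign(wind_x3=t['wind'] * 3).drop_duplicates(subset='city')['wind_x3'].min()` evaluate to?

36

sort by wind descending:
    low    city month  wind
10  -30   Cairo   Jul   112
5    -5   Lagos   Sep    99
2    27    Oslo   May    82
9   -15   Quito   Feb    66
1    -4  Madrid   Feb    63
4   -20  Denver   Sep    38
7   -13  Denver   Sep    33
0     4  Madrid   May    32
11    7    Lima   Feb    22
8    -6   Tokyo   Feb    19
6   -25  Madrid   Feb    13
3   -23   Perth   Feb    12
12  -20  Madrid   Jul     8
add column wind_x3 = t['wind'] * 3:
    low    city month  wind  wind_x3
10  -30   Cairo   Jul   112      336
5    -5   Lagos   Sep    99      297
2    27    Oslo   May    82      246
9   -15   Quito   Feb    66      198
1    -4  Madrid   Feb    63      189
4   -20  Denver   Sep    38      114
7   -13  Denver   Sep    33       99
0     4  Madrid   May    32       96
11    7    Lima   Feb    22       66
8    -6   Tokyo   Feb    19       57
6   -25  Madrid   Feb    13       39
3   -23   Perth   Feb    12       36
12  -20  Madrid   Jul     8       24
drop duplicate city (keep=first):
    low    city month  wind  wind_x3
10  -30   Cairo   Jul   112      336
5    -5   Lagos   Sep    99      297
2    27    Oslo   May    82      246
9   -15   Quito   Feb    66      198
1    -4  Madrid   Feb    63      189
4   -20  Denver   Sep    38      114
11    7    Lima   Feb    22       66
8    -6   Tokyo   Feb    19       57
3   -23   Perth   Feb    12       36
So min() = 36.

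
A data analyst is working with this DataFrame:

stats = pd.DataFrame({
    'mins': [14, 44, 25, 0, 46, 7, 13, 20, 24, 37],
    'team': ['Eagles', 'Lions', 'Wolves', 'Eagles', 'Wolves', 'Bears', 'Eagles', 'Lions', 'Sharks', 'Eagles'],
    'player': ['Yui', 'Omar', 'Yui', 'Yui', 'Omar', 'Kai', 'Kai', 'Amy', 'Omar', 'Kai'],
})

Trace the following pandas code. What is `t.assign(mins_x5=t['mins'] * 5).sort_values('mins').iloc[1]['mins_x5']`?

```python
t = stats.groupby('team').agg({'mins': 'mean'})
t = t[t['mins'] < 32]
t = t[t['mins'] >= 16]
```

120.0

group by team, mean of mins:
        mins
team        
Bears    7.0
Eagles  16.0
Lions   32.0
Sharks  24.0
Wolves  35.5
filter rows where mins < 32:
        mins
team        
Bears    7.0
Eagles  16.0
Sharks  24.0
filter rows where mins >= 16:
        mins
team        
Eagles  16.0
Sharks  24.0
add column mins_x5 = t['mins'] * 5:
        mins  mins_x5
team                 
Eagles  16.0     80.0
Sharks  24.0    120.0
sort by mins:
        mins  mins_x5
team                 
Eagles  16.0     80.0
Sharks  24.0    120.0
So iloc[1]['mins_x5'] = 120.0.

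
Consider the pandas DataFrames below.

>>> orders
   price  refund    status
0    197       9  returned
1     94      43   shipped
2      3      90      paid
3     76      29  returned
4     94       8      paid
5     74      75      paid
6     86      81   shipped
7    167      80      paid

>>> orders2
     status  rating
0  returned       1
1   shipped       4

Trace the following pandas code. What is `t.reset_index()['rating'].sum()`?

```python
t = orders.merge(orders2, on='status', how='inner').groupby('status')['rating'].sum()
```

10

merge on 'status' (how='inner') → 4 rows:
   price  refund    status  rating
0    197       9  returned       1
1     94      43   shipped       4
2     76      29  returned       1
3     86      81   shipped       4
group by status, sum of rating:
status
returned    2
shipped     8
Name: rating, dtype: int64
reset_index():
     status  rating
0  returned       2
1   shipped       8
Finally, sum of column 'rating' = 10.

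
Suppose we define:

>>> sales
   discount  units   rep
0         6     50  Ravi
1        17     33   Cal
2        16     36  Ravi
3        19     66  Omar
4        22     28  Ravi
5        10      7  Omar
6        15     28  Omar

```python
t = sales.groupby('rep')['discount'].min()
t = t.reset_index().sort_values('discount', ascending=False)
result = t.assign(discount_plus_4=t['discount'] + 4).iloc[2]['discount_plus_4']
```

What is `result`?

10

group by rep, min of discount:
rep
Cal     17
Omar    10
Ravi     6
Name: discount, dtype: int64
reset_index():
    rep  discount
0   Cal        17
1  Omar        10
2  Ravi         6
sort by discount descending:
    rep  discount
0   Cal        17
1  Omar        10
2  Ravi         6
add column discount_plus_4 = t['discount'] + 4:
    rep  discount  discount_plus_4
0   Cal        17               21
1  Omar        10               14
2  Ravi         6               10
The value at position 2, column 'discount_plus_4' is 10.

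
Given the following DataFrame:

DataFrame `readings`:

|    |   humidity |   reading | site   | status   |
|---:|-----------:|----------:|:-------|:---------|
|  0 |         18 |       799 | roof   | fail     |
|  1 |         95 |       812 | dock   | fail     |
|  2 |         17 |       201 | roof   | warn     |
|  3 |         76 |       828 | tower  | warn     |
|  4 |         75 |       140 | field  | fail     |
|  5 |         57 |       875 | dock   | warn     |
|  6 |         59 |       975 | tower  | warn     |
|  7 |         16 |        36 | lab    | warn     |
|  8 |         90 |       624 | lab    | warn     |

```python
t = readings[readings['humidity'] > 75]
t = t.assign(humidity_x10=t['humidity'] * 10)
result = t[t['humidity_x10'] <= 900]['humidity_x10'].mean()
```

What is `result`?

filter rows where humidity > 75:
   humidity  reading   site status
1        95      812   dock   fail
3        76      828  tower   warn
8        90      624    lab   warn
add column humidity_x10 = t['humidity'] * 10:
   humidity  reading   site status  humidity_x10
1        95      812   dock   fail           950
3        76      828  tower   warn           760
8        90      624    lab   warn           900
filter rows where humidity_x10 <= 900:
   humidity  reading   site status  humidity_x10
3        76      828  tower   warn           760
8        90      624    lab   warn           900

830.0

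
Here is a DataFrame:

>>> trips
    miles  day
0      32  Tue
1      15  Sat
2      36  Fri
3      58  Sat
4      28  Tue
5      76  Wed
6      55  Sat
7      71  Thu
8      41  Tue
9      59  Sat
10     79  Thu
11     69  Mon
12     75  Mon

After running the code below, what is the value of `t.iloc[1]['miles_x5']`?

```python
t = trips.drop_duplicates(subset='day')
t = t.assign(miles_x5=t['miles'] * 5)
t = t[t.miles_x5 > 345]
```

355

drop duplicate day (keep=first):
    miles  day
0      32  Tue
1      15  Sat
2      36  Fri
5      76  Wed
7      71  Thu
11     69  Mon
add column miles_x5 = t['miles'] * 5:
    miles  day  miles_x5
0      32  Tue       160
1      15  Sat        75
2      36  Fri       180
5      76  Wed       380
7      71  Thu       355
11     69  Mon       345
filter rows where miles_x5 > 345:
   miles  day  miles_x5
5     76  Wed       380
7     71  Thu       355
value at position 1, column 'miles_x5' → 355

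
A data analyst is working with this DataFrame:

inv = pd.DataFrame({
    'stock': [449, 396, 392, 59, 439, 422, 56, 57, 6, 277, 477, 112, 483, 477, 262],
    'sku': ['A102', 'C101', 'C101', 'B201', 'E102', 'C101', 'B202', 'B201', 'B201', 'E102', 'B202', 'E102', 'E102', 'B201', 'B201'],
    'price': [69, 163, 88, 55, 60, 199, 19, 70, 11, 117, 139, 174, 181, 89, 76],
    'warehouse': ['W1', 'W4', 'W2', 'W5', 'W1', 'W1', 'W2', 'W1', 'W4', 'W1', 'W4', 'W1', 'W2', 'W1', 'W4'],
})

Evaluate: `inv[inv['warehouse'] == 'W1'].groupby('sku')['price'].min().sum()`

filter rows where warehouse == 'W1':
    stock   sku  price warehouse
0     449  A102     69        W1
4     439  E102     60        W1
5     422  C101    199        W1
7      57  B201     70        W1
9     277  E102    117        W1
11    112  E102    174        W1
13    477  B201     89        W1
group by sku, min of price:
sku
A102     69
B201     70
C101    199
E102     60
Name: price, dtype: int64
Hence 398.

398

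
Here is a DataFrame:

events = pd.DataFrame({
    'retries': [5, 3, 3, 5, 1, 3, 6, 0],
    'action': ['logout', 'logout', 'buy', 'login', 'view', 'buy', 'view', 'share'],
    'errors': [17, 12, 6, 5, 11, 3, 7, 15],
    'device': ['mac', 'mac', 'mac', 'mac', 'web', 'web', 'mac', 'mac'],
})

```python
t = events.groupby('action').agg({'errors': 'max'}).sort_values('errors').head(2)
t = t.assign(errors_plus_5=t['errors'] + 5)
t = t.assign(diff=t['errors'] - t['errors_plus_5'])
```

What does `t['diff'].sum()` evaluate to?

-10

group by action, max of errors:
        errors
action        
buy          6
login        5
logout      17
share       15
view        11
sort by errors:
        errors
action        
login        5
buy          6
view        11
share       15
logout      17
take first 2 rows:
        errors
action        
login        5
buy          6
add column errors_plus_5 = t['errors'] + 5:
        errors  errors_plus_5
action                       
login        5             10
buy          6             11
add column diff = t['errors'] - t['errors_plus_5']:
        errors  errors_plus_5  diff
action                             
login        5             10    -5
buy          6             11    -5
Finally, sum of column 'diff' = -10.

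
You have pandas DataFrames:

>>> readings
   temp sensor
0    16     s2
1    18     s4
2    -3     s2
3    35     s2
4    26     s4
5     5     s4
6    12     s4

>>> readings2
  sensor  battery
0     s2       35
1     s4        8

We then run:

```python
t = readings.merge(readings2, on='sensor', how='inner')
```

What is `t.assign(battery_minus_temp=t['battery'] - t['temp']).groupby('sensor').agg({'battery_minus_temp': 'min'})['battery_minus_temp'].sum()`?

merge on 'sensor' (how='inner') → 7 rows:
   temp sensor  battery
0    16     s2       35
1    18     s4        8
2    -3     s2       35
3    35     s2       35
4    26     s4        8
5     5     s4        8
6    12     s4        8
add column battery_minus_temp = t['battery'] - t['temp']:
   temp sensor  battery  battery_minus_temp
0    16     s2       35                  19
1    18     s4        8                 -10
2    -3     s2       35                  38
3    35     s2       35                   0
4    26     s4        8                 -18
5     5     s4        8                   3
6    12     s4        8                  -4
group by sensor, min of battery_minus_temp:
        battery_minus_temp
sensor                    
s2                       0
s4                     -18

-18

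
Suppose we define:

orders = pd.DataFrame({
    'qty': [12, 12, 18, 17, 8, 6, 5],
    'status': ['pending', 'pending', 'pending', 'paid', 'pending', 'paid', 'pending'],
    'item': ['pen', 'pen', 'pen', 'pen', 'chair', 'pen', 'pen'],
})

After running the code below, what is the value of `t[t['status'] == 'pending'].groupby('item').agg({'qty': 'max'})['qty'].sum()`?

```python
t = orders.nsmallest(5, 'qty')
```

20

take 5 rows with smallest qty:
   qty   status   item
6    5  pending    pen
5    6     paid    pen
4    8  pending  chair
0   12  pending    pen
1   12  pending    pen
filter rows where status == 'pending':
   qty   status   item
6    5  pending    pen
4    8  pending  chair
0   12  pending    pen
1   12  pending    pen
group by item, max of qty:
       qty
item      
chair    8
pen     12
Finally, sum of column 'qty' = 20.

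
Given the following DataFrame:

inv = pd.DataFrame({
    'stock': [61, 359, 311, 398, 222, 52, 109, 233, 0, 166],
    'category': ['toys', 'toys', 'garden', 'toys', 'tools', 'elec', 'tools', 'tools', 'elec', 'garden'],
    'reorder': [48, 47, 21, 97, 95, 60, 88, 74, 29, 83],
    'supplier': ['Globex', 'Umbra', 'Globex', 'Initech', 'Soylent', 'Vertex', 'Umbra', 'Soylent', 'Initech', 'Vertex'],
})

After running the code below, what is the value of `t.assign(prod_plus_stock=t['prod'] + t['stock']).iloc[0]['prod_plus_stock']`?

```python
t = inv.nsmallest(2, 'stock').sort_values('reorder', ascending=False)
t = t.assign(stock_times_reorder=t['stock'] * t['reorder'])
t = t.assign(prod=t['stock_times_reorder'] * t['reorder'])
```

187252

take 2 rows with smallest stock:
   stock category  reorder supplier
8      0     elec       29  Initech
5     52     elec       60   Vertex
sort by reorder descending:
   stock category  reorder supplier
5     52     elec       60   Vertex
8      0     elec       29  Initech
add column stock_times_reorder = t['stock'] * t['reorder']:
   stock category  reorder supplier  stock_times_reorder
5     52     elec       60   Vertex                 3120
8      0     elec       29  Initech                    0
add column prod = t['stock_times_reorder'] * t['reorder']:
   stock category  reorder supplier  stock_times_reorder    prod
5     52     elec       60   Vertex                 3120  187200
8      0     elec       29  Initech                    0       0
add column prod_plus_stock = t['prod'] + t['stock']:
   stock category  reorder supplier  stock_times_reorder    prod  prod_plus_stock
5     52     elec       60   Vertex                 3120  187200           187252
8      0     elec       29  Initech                    0       0                0
Reading off the value at position 0, column 'prod_plus_stock', we get 187252.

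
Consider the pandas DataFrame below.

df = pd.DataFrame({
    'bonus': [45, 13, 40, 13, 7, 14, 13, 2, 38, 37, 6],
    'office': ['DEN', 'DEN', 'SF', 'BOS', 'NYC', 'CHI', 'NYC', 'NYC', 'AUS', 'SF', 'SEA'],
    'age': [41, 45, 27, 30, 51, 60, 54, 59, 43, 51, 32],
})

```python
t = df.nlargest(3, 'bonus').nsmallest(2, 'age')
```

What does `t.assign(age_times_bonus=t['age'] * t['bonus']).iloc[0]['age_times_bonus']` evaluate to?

take 3 rows with largest bonus:
   bonus office  age
0     45    DEN   41
2     40     SF   27
8     38    AUS   43
take 2 rows with smallest age:
   bonus office  age
2     40     SF   27
0     45    DEN   41
add column age_times_bonus = t['age'] * t['bonus']:
   bonus office  age  age_times_bonus
2     40     SF   27             1080
0     45    DEN   41             1845
So iloc[0]['age_times_bonus'] = 1080.

1080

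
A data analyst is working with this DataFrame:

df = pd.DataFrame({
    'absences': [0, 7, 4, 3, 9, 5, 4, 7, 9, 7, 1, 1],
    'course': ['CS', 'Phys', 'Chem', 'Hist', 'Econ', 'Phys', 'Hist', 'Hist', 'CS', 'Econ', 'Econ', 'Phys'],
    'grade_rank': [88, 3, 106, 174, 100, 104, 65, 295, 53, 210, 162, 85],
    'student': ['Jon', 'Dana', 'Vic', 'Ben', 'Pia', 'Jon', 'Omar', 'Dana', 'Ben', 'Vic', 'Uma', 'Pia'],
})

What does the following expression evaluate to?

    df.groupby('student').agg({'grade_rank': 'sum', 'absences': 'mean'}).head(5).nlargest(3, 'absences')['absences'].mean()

6.0

group by student: sum(grade_rank), mean(absences):
         grade_rank  absences
student                      
Ben             227       6.0
Dana            298       7.0
Jon             192       2.5
Omar             65       4.0
Pia             185       5.0
Uma             162       1.0
Vic             316       5.5
take first 5 rows:
         grade_rank  absences
student                      
Ben             227       6.0
Dana            298       7.0
Jon             192       2.5
Omar             65       4.0
Pia             185       5.0
take 3 rows with largest absences:
         grade_rank  absences
student                      
Dana            298       7.0
Ben             227       6.0
Pia             185       5.0
Taking the mean of column 'absences' gives 6.0.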